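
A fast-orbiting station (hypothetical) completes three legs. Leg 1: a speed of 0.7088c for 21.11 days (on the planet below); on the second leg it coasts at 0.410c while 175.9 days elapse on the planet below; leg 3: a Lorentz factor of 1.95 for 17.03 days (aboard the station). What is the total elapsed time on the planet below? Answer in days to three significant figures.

Δt = 230 days

Leg 1: 21.11 days is already measured on the planet below.
Leg 2: 175.9 days is already measured on the planet below.
Leg 3: γ = 1.95; Δt_3 = 1.950 × 17.03 = 33.21 days.
Total: 21.11 + 175.9 + 33.21 days.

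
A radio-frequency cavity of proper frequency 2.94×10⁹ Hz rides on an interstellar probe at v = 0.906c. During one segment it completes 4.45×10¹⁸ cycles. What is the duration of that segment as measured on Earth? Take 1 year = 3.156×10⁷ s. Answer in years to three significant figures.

γ = 1/√(1 − 0.906²) = 1/√0.1792 = 2.363
Proper time for N cycles: τ = N/f = 4.45×10¹⁸/(2.94×10⁹) = 1.514×10⁹ s = 47.96 years.
Lab-frame duration Δt = γτ = 2.363 × 47.96 = 113.3 years.

Δt = 113 years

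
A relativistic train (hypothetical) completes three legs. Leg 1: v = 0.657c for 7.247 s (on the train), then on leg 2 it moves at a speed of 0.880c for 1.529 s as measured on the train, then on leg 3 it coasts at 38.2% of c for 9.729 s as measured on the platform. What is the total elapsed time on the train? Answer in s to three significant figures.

Leg 1: 7.247 s is already measured on the train.
Leg 2: 1.529 s is already measured on the train.
Leg 3: β = 0.382; γ = 1/√(1 − 0.382²) = 1/√0.8541 = 1.082; τ_3 = 9.729/1.082 = 8.991 s.
Total: 7.247 + 1.529 + 8.991 s.

τ = 17.8 s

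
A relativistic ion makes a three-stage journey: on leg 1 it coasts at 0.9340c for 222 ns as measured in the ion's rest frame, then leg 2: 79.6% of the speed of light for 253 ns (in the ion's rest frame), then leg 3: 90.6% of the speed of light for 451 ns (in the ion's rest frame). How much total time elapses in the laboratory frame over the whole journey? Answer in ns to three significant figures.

Leg 1: γ = 1/√(1 − 0.9340²) = 1/√0.1276 = 2.799; Δt_1 = 2.799 × 222 = 621.4 ns.
Leg 2: β = 0.796; γ = 1/√(1 − 0.796²) = 1/√0.3664 = 1.652; Δt_2 = 1.652 × 253 = 418.0 ns.
Leg 3: β = 0.906; γ = 1/√(1 − 0.906²) = 1/√0.1792 = 2.363; Δt_3 = 2.363 × 451 = 1065 ns.
Total: 621.4 + 418.0 + 1065 ns.

Δt = 2100 ns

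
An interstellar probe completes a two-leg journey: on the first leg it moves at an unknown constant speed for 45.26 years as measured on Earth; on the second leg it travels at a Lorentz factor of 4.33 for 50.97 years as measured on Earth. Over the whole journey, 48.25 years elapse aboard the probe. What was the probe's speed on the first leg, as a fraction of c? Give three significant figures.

Leg 1: speed unknown; τ_1 = 45.26/γ_1.
Leg 2: γ = 4.33; τ_2 = 50.97/4.330 = 11.77 years.
Total proper time: τ_1 + 11.77 = 48.25, so τ_1 = 48.25 − 11.77 = 36.48 years.
γ_1 = 45.26/36.48 = 1.241; β = √(1 − 1/γ²) = √0.3504.

β = 0.592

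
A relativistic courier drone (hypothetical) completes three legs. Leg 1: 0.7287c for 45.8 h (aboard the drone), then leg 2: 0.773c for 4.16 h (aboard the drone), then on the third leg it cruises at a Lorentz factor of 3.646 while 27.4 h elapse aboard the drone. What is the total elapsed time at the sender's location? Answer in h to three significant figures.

Leg 1: γ = 1/√(1 − 0.7287²) = 1/√0.4690 = 1.460; Δt_1 = 1.460 × 45.8 = 66.88 h.
Leg 2: γ = 1/√(1 − 0.773²) = 1/√0.4025 = 1.576; Δt_2 = 1.576 × 4.16 = 6.557 h.
Leg 3: γ = 3.646; Δt_3 = 3.646 × 27.4 = 99.90 h.
Total: 66.88 + 6.557 + 99.90 h.

Δt = 173 h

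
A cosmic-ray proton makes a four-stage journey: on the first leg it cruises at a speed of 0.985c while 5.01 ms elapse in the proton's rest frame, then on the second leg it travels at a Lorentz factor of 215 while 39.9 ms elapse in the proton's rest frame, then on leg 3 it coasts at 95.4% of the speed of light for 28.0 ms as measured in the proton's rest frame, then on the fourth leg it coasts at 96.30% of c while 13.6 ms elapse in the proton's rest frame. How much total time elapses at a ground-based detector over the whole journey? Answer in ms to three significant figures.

Leg 1: γ = 1/√(1 − 0.985²) = 1/√0.02977 = 5.795; Δt_1 = 5.795 × 5.01 = 29.03 ms.
Leg 2: γ = 215; Δt_2 = 215.0 × 39.9 = 8578 ms.
Leg 3: β = 0.954; γ = 1/√(1 − 0.954²) = 1/√0.08988 = 3.335; Δt_3 = 3.335 × 28.0 = 93.39 ms.
Leg 4: β = 0.9630; γ = 1/√(1 − 0.9630²) = 1/√0.07263 = 3.711; Δt_4 = 3.711 × 13.6 = 50.46 ms.
Total: 29.03 + 8578 + 93.39 + 50.46 ms.

Δt = 8750 ms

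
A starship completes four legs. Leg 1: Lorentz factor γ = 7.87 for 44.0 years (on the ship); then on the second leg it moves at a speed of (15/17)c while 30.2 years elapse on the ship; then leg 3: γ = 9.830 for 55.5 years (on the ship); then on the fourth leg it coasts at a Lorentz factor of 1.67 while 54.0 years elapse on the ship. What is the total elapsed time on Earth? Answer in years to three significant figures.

Δt = 1050 years

Leg 1: γ = 7.87; Δt_1 = 7.870 × 44.0 = 346.3 years.
Leg 2: γ = 1/√(1 − (15/17)²) = 17/8 = 2.125; Δt_2 = 2.125 × 30.2 = 64.17 years.
Leg 3: γ = 9.830; Δt_3 = 9.830 × 55.5 = 545.6 years.
Leg 4: γ = 1.67; Δt_4 = 1.670 × 54.0 = 90.18 years.
Total: 346.3 + 64.17 + 545.6 + 90.18 years.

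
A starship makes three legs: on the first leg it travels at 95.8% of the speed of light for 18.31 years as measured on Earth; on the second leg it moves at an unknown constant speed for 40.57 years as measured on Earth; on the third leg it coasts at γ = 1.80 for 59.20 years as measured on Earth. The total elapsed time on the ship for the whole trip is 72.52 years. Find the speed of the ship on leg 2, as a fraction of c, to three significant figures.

Leg 1: β = 0.958; γ = 1/√(1 − 0.958²) = 1/√0.08224 = 3.487; τ_1 = 18.31/3.487 = 5.251 years.
Leg 2: speed unknown; τ_2 = 40.57/γ_2.
Leg 3: γ = 1.80; τ_3 = 59.20/1.800 = 32.89 years.
Total proper time: 5.251 + τ_2 + 32.89 = 72.52, so τ_2 = 72.52 − 38.14 = 34.38 years.
γ_2 = 40.57/34.38 = 1.180; β = √(1 − 1/γ²) = √0.2819.

β = 0.531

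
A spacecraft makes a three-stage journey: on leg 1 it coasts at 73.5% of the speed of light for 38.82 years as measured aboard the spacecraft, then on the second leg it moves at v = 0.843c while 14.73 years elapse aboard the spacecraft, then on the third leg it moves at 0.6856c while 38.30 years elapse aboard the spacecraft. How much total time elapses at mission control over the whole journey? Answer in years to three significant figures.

Δt = 137 years

Leg 1: β = 0.735; γ = 1/√(1 − 0.735²) = 1/√0.4598 = 1.475; Δt_1 = 1.475 × 38.82 = 57.25 years.
Leg 2: γ = 1/√(1 − 0.843²) = 1/√0.2894 = 1.859; Δt_2 = 1.859 × 14.73 = 27.38 years.
Leg 3: γ = 1/√(1 − 0.6856²) = 1/√0.5300 = 1.374; Δt_3 = 1.374 × 38.30 = 52.61 years.
Total: 57.25 + 27.38 + 52.61 years.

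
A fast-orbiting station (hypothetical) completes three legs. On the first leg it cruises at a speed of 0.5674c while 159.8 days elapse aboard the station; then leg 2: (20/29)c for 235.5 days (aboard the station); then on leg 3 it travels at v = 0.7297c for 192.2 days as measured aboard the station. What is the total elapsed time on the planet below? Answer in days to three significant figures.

Leg 1: γ = 1/√(1 − 0.5674²) = 1/√0.6781 = 1.214; Δt_1 = 1.214 × 159.8 = 194.1 days.
Leg 2: γ = 1/√(1 − (20/29)²) = 29/21 ≈ 1.381; Δt_2 = 1.381 × 235.5 = 325.2 days.
Leg 3: γ = 1/√(1 − 0.7297²) = 1/√0.4675 = 1.462; Δt_3 = 1.462 × 192.2 = 281.1 days.
Total: 194.1 + 325.2 + 281.1 days.

Δt = 800 days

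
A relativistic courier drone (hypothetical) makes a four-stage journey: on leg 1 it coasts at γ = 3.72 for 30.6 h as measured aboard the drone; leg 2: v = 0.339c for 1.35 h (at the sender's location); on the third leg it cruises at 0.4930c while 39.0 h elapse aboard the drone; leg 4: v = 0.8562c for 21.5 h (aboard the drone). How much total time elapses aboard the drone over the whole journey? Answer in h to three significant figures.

τ = 92.4 h

Leg 1: 30.6 h is already measured aboard the drone.
Leg 2: γ = 1/√(1 − 0.339²) = 1/√0.8851 = 1.063; τ_2 = 1.35/1.063 = 1.270 h.
Leg 3: 39.0 h is already measured aboard the drone.
Leg 4: 21.5 h is already measured aboard the drone.
Total: 30.60 + 1.270 + 39.00 + 21.50 h.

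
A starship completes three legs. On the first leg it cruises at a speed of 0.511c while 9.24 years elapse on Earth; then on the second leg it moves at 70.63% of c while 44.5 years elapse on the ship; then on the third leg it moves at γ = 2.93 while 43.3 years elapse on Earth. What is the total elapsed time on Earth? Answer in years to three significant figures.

Leg 1: 9.24 years is already measured on Earth.
Leg 2: β = 0.7063; γ = 1/√(1 − 0.7063²) = 1/√0.5011 = 1.413; Δt_2 = 1.413 × 44.5 = 62.86 years.
Leg 3: 43.3 years is already measured on Earth.
Total: 9.240 + 62.86 + 43.30 years.

Δt = 115 years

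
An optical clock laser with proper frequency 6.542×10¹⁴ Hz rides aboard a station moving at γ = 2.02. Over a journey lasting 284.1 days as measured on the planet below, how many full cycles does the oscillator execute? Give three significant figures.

γ = 2.02
The oscillator's own cycle count is N = f × τ where τ is the proper time aboard the station. τ = Δt/γ = 284.1/2.020 = 140.6 days = 1.215×10⁷ s.
N = 6.542×10¹⁴ × 1.215×10⁷ = 7.950×10²¹.

N = 7.95×10²¹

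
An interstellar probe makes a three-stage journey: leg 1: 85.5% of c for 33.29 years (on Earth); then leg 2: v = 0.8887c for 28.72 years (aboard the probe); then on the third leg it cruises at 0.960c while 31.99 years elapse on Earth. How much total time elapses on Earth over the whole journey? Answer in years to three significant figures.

Δt = 128 years

Leg 1: 33.29 years is already measured on Earth.
Leg 2: γ = 1/√(1 − 0.8887²) = 1/√0.2102 = 2.181; Δt_2 = 2.181 × 28.72 = 62.64 years.
Leg 3: 31.99 years is already measured on Earth.
Total: 33.29 + 62.64 + 31.99 years.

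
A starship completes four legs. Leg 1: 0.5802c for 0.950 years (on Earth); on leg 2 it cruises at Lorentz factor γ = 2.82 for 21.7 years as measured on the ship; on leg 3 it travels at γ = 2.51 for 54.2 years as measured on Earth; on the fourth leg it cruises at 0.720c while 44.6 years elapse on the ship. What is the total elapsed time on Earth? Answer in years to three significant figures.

Leg 1: 0.950 years is already measured on Earth.
Leg 2: γ = 2.82; Δt_2 = 2.820 × 21.7 = 61.19 years.
Leg 3: 54.2 years is already measured on Earth.
Leg 4: γ = 1/√(1 − 0.720²) = 1/√0.4816 = 1.441; Δt_4 = 1.441 × 44.6 = 64.27 years.
Total: 0.9500 + 61.19 + 54.20 + 64.27 years.

Δt = 181 years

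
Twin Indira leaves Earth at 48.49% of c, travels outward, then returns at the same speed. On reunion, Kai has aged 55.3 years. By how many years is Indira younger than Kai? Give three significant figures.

β = 0.4849; γ = 1/√(1 − 0.4849²) = 1/√0.7649 = 1.143
Indira's elapsed proper time: τ = 55.3/1.143 = 48.36 years.
Age gap = Δt − τ = 55.3 − 48.36 years.

Δt − τ = 6.94 years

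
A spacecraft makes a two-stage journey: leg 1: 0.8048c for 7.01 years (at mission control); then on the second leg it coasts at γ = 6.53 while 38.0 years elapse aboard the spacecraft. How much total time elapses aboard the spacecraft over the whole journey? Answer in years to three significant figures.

τ = 42.2 years

Leg 1: γ = 1/√(1 − 0.8048²) = 1/√0.3523 = 1.685; τ_1 = 7.01/1.685 = 4.161 years.
Leg 2: 38.0 years is already measured aboard the spacecraft.
Total: 4.161 + 38.00 years.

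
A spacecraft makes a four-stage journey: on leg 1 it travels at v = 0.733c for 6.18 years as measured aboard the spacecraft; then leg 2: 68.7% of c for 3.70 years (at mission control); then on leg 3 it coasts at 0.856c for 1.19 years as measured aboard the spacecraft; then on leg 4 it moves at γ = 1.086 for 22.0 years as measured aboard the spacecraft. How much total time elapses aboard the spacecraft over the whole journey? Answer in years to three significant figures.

Leg 1: 6.18 years is already measured aboard the spacecraft.
Leg 2: β = 0.687; γ = 1/√(1 − 0.687²) = 1/√0.5280 = 1.376; τ_2 = 3.70/1.376 = 2.689 years.
Leg 3: 1.19 years is already measured aboard the spacecraft.
Leg 4: 22.0 years is already measured aboard the spacecraft.
Total: 6.180 + 2.689 + 1.190 + 22.00 years.

τ = 32.1 years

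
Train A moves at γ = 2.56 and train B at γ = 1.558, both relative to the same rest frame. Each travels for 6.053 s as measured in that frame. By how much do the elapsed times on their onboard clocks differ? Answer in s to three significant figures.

A: γ = 2.56; τ_A = 6.053/2.560 = 2.364 s.
B: γ = 1.558; τ_B = 6.053/1.558 = 3.885 s.

|τ_A − τ_B| = 1.52 s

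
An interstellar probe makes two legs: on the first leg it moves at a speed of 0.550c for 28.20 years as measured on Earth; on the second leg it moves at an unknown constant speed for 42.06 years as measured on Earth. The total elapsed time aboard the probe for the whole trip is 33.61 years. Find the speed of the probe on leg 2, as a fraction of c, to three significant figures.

β = 0.971

Leg 1: γ = 1/√(1 − 0.550²) = 1/√0.6975 = 1.197; τ_1 = 28.20/1.197 = 23.55 years.
Leg 2: speed unknown; τ_2 = 42.06/γ_2.
Total proper time: 23.55 + τ_2 = 33.61, so τ_2 = 33.61 − 23.55 = 10.06 years.
γ_2 = 42.06/10.06 = 4.182; β = √(1 − 1/γ²) = √0.9428.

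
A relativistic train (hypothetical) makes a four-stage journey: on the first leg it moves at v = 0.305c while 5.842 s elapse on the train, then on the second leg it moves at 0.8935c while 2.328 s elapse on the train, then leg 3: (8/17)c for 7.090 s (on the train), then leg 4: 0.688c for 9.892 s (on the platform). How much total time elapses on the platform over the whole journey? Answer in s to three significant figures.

Leg 1: γ = 1/√(1 − 0.305²) = 1/√0.9070 = 1.050; Δt_1 = 1.050 × 5.842 = 6.134 s.
Leg 2: γ = 1/√(1 − 0.8935²) = 1/√0.2017 = 2.227; Δt_2 = 2.227 × 2.328 = 5.184 s.
Leg 3: γ = 1/√(1 − (8/17)²) = 17/15 ≈ 1.133; Δt_3 = 1.133 × 7.090 = 8.035 s.
Leg 4: 9.892 s is already measured on the platform.
Total: 6.134 + 5.184 + 8.035 + 9.892 s.

Δt = 29.2 s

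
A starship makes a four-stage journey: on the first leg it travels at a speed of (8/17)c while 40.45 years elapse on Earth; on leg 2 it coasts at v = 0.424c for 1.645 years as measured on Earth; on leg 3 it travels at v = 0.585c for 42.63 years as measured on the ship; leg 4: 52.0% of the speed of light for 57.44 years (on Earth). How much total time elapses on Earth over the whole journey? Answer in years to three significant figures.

Leg 1: 40.45 years is already measured on Earth.
Leg 2: 1.645 years is already measured on Earth.
Leg 3: γ = 1/√(1 − 0.585²) = 1/√0.6578 = 1.233; Δt_3 = 1.233 × 42.63 = 52.56 years.
Leg 4: 57.44 years is already measured on Earth.
Total: 40.45 + 1.645 + 52.56 + 57.44 years.

Δt = 152 years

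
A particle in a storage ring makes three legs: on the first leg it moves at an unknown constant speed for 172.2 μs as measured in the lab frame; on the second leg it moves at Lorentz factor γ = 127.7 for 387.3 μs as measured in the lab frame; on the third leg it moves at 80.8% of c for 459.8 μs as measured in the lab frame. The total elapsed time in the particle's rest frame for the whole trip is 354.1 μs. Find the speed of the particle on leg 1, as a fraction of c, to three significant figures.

β = 0.885

Leg 1: speed unknown; τ_1 = 172.2/γ_1.
Leg 2: γ = 127.7; τ_2 = 387.3/127.7 = 3.033 μs.
Leg 3: β = 0.808; γ = 1/√(1 − 0.808²) = 1/√0.3471 = 1.697; τ_3 = 459.8/1.697 = 270.9 μs.
Total proper time: τ_1 + 3.033 + 270.9 = 354.1, so τ_1 = 354.1 − 273.9 = 80.16 μs.
γ_1 = 172.2/80.16 = 2.148; β = √(1 − 1/γ²) = √0.7833.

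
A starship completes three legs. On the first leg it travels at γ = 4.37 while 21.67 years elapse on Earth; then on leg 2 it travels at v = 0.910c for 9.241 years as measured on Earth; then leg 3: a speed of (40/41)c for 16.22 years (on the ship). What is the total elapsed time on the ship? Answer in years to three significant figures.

τ = 25.0 years

Leg 1: γ = 4.37; τ_1 = 21.67/4.370 = 4.959 years.
Leg 2: γ = 1/√(1 − 0.910²) = 1/√0.1719 = 2.412; τ_2 = 9.241/2.412 = 3.831 years.
Leg 3: 16.22 years is already measured on the ship.
Total: 4.959 + 3.831 + 16.22 years.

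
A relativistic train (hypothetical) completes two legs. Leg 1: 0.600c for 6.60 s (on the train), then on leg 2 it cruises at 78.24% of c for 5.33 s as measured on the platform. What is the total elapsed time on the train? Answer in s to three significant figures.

Leg 1: 6.60 s is already measured on the train.
Leg 2: β = 0.7824; γ = 1/√(1 − 0.7824²) = 1/√0.3879 = 1.606; τ_2 = 5.33/1.606 = 3.319 s.
Total: 6.600 + 3.319 s.

τ = 9.92 s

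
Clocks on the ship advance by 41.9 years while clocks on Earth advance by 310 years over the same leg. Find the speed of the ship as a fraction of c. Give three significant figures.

The proper time is measured on the ship (both events occur at the ship's location); Δt is measured on Earth. γ = Δt/τ = 310/41.9 = 7.399.
β = √(1 − 1/γ²) = √(1 − 0.01827) = √0.9817

v = 0.991c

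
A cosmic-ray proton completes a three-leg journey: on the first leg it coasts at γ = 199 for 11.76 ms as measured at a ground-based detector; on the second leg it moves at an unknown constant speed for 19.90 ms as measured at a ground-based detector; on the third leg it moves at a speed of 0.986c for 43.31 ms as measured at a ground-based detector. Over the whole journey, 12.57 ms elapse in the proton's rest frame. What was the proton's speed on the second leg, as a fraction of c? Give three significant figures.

Leg 1: γ = 199; τ_1 = 11.76/199.0 = 0.05910 ms.
Leg 2: speed unknown; τ_2 = 19.90/γ_2.
Leg 3: γ = 1/√(1 − 0.986²) = 1/√0.02780 = 5.997; τ_3 = 43.31/5.997 = 7.222 ms.
Total proper time: 0.05910 + τ_2 + 7.222 = 12.57, so τ_2 = 12.57 − 7.281 = 5.289 ms.
γ_2 = 19.90/5.289 = 3.762; β = √(1 − 1/γ²) = √0.9294.

β = 0.964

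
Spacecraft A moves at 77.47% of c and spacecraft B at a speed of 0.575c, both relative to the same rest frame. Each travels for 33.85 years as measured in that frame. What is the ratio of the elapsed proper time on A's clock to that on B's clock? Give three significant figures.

τ_A/τ_B = 0.773

A: β = 0.7747; γ = 1/√(1 − 0.7747²) = 1/√0.3998 = 1.581. B: γ = 1/√(1 − 0.575²) = 1/√0.6694 = 1.222.
τ_A/τ_B = γ_B/γ_A = 1.222/1.581 = 0.7729, so τ_A/τ_B = 0.7729.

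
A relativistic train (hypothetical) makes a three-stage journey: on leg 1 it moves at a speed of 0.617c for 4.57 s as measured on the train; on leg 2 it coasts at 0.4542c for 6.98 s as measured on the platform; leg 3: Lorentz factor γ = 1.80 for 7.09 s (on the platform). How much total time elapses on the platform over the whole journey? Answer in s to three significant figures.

Δt = 19.9 s

Leg 1: γ = 1/√(1 − 0.617²) = 1/√0.6193 = 1.271; Δt_1 = 1.271 × 4.57 = 5.807 s.
Leg 2: 6.98 s is already measured on the platform.
Leg 3: 7.09 s is already measured on the platform.
Total: 5.807 + 6.980 + 7.090 s.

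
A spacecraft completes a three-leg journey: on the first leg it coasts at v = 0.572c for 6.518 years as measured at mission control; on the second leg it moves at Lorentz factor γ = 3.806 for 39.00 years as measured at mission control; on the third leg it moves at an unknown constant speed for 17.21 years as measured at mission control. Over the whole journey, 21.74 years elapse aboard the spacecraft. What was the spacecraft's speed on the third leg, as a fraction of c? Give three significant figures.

β = 0.934

Leg 1: γ = 1/√(1 − 0.572²) = 1/√0.6728 = 1.219; τ_1 = 6.518/1.219 = 5.346 years.
Leg 2: γ = 3.806; τ_2 = 39.00/3.806 = 10.25 years.
Leg 3: speed unknown; τ_3 = 17.21/γ_3.
Total proper time: 5.346 + 10.25 + τ_3 = 21.74, so τ_3 = 21.74 − 15.59 = 6.147 years.
γ_3 = 17.21/6.147 = 2.800; β = √(1 − 1/γ²) = √0.8724.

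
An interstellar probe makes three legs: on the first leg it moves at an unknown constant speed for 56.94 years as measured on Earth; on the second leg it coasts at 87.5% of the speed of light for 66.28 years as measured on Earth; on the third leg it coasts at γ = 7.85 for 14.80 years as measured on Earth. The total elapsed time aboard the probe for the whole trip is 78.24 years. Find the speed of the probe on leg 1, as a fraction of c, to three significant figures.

Leg 1: speed unknown; τ_1 = 56.94/γ_1.
Leg 2: β = 0.875; γ = 1/√(1 − 0.875²) = 1/√0.2344 = 2.066; τ_2 = 66.28/2.066 = 32.09 years.
Leg 3: γ = 7.85; τ_3 = 14.80/7.850 = 1.885 years.
Total proper time: τ_1 + 32.09 + 1.885 = 78.24, so τ_1 = 78.24 − 33.97 = 44.27 years.
γ_1 = 56.94/44.27 = 1.286; β = √(1 − 1/γ²) = √0.3956.

β = 0.629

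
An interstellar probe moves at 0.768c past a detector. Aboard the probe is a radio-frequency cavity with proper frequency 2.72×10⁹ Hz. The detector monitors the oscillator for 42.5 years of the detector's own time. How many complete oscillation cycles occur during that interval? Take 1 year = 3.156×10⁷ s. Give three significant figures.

γ = 1/√(1 − 0.768²) = 1/√0.4102 = 1.561
During 42.5 years of lab time, the oscillator's proper time advances by τ = Δt/γ = 42.5/1.561 = 27.22 years = 8.590×10⁸ s.
N = f × τ = 2.72×10⁹ × 8.590×10⁸ = 2.337×10¹⁸.

N = 2.34×10¹⁸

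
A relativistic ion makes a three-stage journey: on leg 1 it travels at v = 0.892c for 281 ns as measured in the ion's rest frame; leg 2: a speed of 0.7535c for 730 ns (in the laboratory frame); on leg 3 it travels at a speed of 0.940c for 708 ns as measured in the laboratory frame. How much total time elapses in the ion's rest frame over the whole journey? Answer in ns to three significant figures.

τ = 1000 ns

Leg 1: 281 ns is already measured in the ion's rest frame.
Leg 2: γ = 1/√(1 − 0.7535²) = 1/√0.4322 = 1.521; τ_2 = 730/1.521 = 479.9 ns.
Leg 3: γ = 1/√(1 − 0.940²) = 1/√0.1164 = 2.931; τ_3 = 708/2.931 = 241.6 ns.
Total: 281.0 + 479.9 + 241.6 ns.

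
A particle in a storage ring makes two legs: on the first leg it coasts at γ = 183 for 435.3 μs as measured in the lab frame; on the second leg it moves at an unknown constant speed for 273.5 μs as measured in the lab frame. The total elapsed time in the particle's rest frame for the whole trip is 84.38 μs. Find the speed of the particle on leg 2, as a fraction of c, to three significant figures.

β = 0.954

Leg 1: γ = 183; τ_1 = 435.3/183.0 = 2.379 μs.
Leg 2: speed unknown; τ_2 = 273.5/γ_2.
Total proper time: 2.379 + τ_2 = 84.38, so τ_2 = 84.38 − 2.379 = 82.00 μs.
γ_2 = 273.5/82.00 = 3.335; β = √(1 − 1/γ²) = √0.9101.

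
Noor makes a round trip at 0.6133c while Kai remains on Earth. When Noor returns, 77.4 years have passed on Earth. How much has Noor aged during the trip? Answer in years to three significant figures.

γ = 1/√(1 − 0.6133²) = 1/√0.6239 = 1.266
Noor's clock measures proper time along the trip: τ = Δt/γ = 77.4/1.266 years.

τ = 61.1 years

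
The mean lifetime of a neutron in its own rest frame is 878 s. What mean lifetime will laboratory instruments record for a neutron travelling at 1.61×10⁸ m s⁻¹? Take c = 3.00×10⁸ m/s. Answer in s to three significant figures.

Δt = 1040 s

β = 1.61×10⁸/3.00×10⁸ = 0.5367; γ = 1/√(1 − 0.5367²) = 1.185
The rest-frame lifetime is the proper time; the lab measures the dilated interval Δt = γτ₀ = 1.185 × 878 s.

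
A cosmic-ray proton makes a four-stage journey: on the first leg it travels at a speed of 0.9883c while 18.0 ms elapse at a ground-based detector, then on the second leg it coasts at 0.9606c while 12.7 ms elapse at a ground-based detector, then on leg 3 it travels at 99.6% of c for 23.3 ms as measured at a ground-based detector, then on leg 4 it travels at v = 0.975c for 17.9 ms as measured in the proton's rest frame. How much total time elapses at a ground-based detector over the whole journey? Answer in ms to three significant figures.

Leg 1: 18.0 ms is already measured at a ground-based detector.
Leg 2: 12.7 ms is already measured at a ground-based detector.
Leg 3: 23.3 ms is already measured at a ground-based detector.
Leg 4: γ = 1/√(1 − 0.975²) = 1/√0.04938 = 4.500; Δt_4 = 4.500 × 17.9 = 80.56 ms.
Total: 18.00 + 12.70 + 23.30 + 80.56 ms.

Δt = 135 ms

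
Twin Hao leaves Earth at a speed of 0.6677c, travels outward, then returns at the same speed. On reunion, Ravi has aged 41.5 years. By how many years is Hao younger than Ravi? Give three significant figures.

γ = 1/√(1 − 0.6677²) = 1/√0.5542 = 1.343
Hao's elapsed proper time: τ = 41.5/1.343 = 30.89 years.
Age gap = Δt − τ = 41.5 − 30.89 years.

Δt − τ = 10.6 years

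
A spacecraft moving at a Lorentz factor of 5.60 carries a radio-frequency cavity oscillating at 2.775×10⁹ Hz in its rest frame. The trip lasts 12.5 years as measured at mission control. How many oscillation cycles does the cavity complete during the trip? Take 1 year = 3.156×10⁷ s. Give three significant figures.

γ = 5.60
The oscillator's own cycle count is N = f × τ where τ is the proper time aboard the spacecraft. τ = Δt/γ = 12.5/5.600 = 2.232 years = 7.045×10⁷ s.
N = 2.775×10⁹ × 7.045×10⁷ = 1.955×10¹⁷.

N = 1.95×10¹⁷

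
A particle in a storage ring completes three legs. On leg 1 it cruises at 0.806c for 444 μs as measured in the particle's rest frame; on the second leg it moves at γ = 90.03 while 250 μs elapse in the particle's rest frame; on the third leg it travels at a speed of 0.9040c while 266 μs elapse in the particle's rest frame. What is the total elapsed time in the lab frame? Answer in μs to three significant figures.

Leg 1: γ = 1/√(1 − 0.806²) = 1/√0.3504 = 1.689; Δt_1 = 1.689 × 444 = 750.1 μs.
Leg 2: γ = 90.03; Δt_2 = 90.03 × 250 = 2.251×10⁴ μs.
Leg 3: γ = 1/√(1 − 0.9040²) = 1/√0.1828 = 2.339; Δt_3 = 2.339 × 266 = 622.2 μs.
Total: 750.1 + 2.251×10⁴ + 622.2 μs.

Δt = 2.39×10⁴ μs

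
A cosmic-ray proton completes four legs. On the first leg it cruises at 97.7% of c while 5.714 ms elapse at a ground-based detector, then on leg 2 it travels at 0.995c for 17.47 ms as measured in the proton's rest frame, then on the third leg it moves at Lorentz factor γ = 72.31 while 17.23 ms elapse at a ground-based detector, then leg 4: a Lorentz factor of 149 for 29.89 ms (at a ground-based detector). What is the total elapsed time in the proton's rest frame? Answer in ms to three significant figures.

τ = 19.1 ms

Leg 1: β = 0.977; γ = 1/√(1 − 0.977²) = 1/√0.04547 = 4.690; τ_1 = 5.714/4.690 = 1.218 ms.
Leg 2: 17.47 ms is already measured in the proton's rest frame.
Leg 3: γ = 72.31; τ_3 = 17.23/72.31 = 0.2383 ms.
Leg 4: γ = 149; τ_4 = 29.89/149.0 = 0.2006 ms.
Total: 1.218 + 17.47 + 0.2383 + 0.2006 ms.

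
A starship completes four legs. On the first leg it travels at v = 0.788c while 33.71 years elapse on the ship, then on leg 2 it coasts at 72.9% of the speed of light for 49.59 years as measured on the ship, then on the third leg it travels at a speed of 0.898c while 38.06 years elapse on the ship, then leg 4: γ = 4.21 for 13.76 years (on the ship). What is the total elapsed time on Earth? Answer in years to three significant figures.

Leg 1: γ = 1/√(1 − 0.788²) = 1/√0.3791 = 1.624; Δt_1 = 1.624 × 33.71 = 54.75 years.
Leg 2: β = 0.729; γ = 1/√(1 − 0.729²) = 1/√0.4686 = 1.461; Δt_2 = 1.461 × 49.59 = 72.45 years.
Leg 3: γ = 1/√(1 − 0.898²) = 1/√0.1936 = 2.273; Δt_3 = 2.273 × 38.06 = 86.50 years.
Leg 4: γ = 4.21; Δt_4 = 4.210 × 13.76 = 57.93 years.
Total: 54.75 + 72.45 + 86.50 + 57.93 years.

Δt = 272 years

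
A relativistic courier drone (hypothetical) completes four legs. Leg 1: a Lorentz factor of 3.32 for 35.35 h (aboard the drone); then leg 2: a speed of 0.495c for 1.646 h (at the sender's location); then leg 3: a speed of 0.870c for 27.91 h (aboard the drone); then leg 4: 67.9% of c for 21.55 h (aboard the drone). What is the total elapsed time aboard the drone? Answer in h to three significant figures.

τ = 86.2 h

Leg 1: 35.35 h is already measured aboard the drone.
Leg 2: γ = 1/√(1 − 0.495²) = 1/√0.7550 = 1.151; τ_2 = 1.646/1.151 = 1.430 h.
Leg 3: 27.91 h is already measured aboard the drone.
Leg 4: 21.55 h is already measured aboard the drone.
Total: 35.35 + 1.430 + 27.91 + 21.55 h.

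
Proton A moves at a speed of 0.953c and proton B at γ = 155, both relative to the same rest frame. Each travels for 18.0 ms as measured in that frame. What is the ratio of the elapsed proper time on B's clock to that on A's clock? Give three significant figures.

A: γ = 1/√(1 − 0.953²) = 1/√0.09179 = 3.301. B: γ = 155.
τ_A/τ_B = γ_B/γ_A = 155.0/3.301 = 46.96, so τ_B/τ_A = 0.02129.

τ_B/τ_A = 0.0213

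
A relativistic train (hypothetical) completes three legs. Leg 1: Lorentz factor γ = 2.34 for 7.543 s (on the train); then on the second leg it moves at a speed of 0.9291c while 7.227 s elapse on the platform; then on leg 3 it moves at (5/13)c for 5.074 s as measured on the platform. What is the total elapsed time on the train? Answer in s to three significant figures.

Leg 1: 7.543 s is already measured on the train.
Leg 2: γ = 1/√(1 − 0.9291²) = 1/√0.1368 = 2.704; τ_2 = 7.227/2.704 = 2.673 s.
Leg 3: γ = 1/√(1 − (5/13)²) = 13/12 ≈ 1.083; τ_3 = 5.074/1.083 = 4.684 s.
Total: 7.543 + 2.673 + 4.684 s.

τ = 14.9 s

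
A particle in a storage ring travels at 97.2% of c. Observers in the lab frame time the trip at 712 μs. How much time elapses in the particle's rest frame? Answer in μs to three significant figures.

β = 0.972; γ = 1/√(1 − 0.972²) = 1/√0.05522 = 4.256
The interval measured in the lab frame is the dilated one; the clock in the particle's rest frame measures the proper time τ = Δt/γ = 712/4.256 μs.

τ = 167 μs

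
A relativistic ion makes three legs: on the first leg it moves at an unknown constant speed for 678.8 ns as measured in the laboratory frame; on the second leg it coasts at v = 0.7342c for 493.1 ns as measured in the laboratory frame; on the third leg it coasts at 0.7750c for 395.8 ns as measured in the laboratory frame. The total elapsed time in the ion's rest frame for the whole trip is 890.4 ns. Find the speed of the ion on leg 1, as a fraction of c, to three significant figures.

β = 0.893

Leg 1: speed unknown; τ_1 = 678.8/γ_1.
Leg 2: γ = 1/√(1 − 0.7342²) = 1/√0.4610 = 1.473; τ_2 = 493.1/1.473 = 334.8 ns.
Leg 3: γ = 1/√(1 − 0.7750²) = 1/√0.3994 = 1.582; τ_3 = 395.8/1.582 = 250.1 ns.
Total proper time: τ_1 + 334.8 + 250.1 = 890.4, so τ_1 = 890.4 − 584.9 = 305.5 ns.
γ_1 = 678.8/305.5 = 2.222; β = √(1 − 1/γ²) = √0.7975.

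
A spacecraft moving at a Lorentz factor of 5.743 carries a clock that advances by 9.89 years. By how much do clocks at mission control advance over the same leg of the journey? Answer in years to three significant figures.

Δt = 56.8 years

γ = 5.743
The interval measured aboard the spacecraft is the proper time (both events occur at the same place in that frame); the lab-frame interval is Δt = γτ = 5.743 × 9.89 years.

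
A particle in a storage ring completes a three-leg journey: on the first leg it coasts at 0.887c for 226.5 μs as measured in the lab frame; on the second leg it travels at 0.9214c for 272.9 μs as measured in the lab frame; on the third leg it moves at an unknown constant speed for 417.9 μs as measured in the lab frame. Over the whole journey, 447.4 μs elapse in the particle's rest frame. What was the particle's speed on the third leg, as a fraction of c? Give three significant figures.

β = 0.824

Leg 1: γ = 1/√(1 − 0.887²) = 1/√0.2132 = 2.166; τ_1 = 226.5/2.166 = 104.6 μs.
Leg 2: γ = 1/√(1 − 0.9214²) = 1/√0.1510 = 2.573; τ_2 = 272.9/2.573 = 106.1 μs.
Leg 3: speed unknown; τ_3 = 417.9/γ_3.
Total proper time: 104.6 + 106.1 + τ_3 = 447.4, so τ_3 = 447.4 − 210.6 = 236.8 μs.
γ_3 = 417.9/236.8 = 1.765; β = √(1 − 1/γ²) = √0.6790.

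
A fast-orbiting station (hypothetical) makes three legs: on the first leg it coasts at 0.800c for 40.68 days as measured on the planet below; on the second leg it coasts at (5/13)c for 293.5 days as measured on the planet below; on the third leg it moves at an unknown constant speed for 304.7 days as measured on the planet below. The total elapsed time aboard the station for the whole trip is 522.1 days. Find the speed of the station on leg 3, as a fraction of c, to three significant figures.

Leg 1: γ = 1/√(1 − 0.800²) = 5/3 ≈ 1.667; τ_1 = 40.68/1.667 = 24.41 days.
Leg 2: γ = 1/√(1 − (5/13)²) = 13/12 ≈ 1.083; τ_2 = 293.5/1.083 = 270.9 days.
Leg 3: speed unknown; τ_3 = 304.7/γ_3.
Total proper time: 24.41 + 270.9 + τ_3 = 522.1, so τ_3 = 522.1 − 295.3 = 226.8 days.
γ_3 = 304.7/226.8 = 1.344; β = √(1 − 1/γ²) = √0.4461.

β = 0.668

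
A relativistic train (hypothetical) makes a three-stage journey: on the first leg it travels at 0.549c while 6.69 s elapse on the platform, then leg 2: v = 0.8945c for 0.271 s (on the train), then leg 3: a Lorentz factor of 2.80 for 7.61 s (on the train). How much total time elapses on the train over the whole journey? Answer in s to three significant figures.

τ = 13.5 s

Leg 1: γ = 1/√(1 − 0.549²) = 1/√0.6986 = 1.196; τ_1 = 6.69/1.196 = 5.592 s.
Leg 2: 0.271 s is already measured on the train.
Leg 3: 7.61 s is already measured on the train.
Total: 5.592 + 0.2710 + 7.610 s.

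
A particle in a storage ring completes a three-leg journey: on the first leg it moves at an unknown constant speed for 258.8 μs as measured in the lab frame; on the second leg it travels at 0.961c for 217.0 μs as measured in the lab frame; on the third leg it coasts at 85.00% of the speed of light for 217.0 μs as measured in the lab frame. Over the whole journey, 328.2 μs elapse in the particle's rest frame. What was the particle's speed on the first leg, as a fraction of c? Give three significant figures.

β = 0.804

Leg 1: speed unknown; τ_1 = 258.8/γ_1.
Leg 2: γ = 1/√(1 − 0.961²) = 1/√0.07648 = 3.616; τ_2 = 217.0/3.616 = 60.01 μs.
Leg 3: β = 0.8500; γ = 1/√(1 − 0.8500²) = 1/√0.2775 = 1.898; τ_3 = 217.0/1.898 = 114.3 μs.
Total proper time: τ_1 + 60.01 + 114.3 = 328.2, so τ_1 = 328.2 − 174.3 = 153.9 μs.
γ_1 = 258.8/153.9 = 1.682; β = √(1 − 1/γ²) = √0.6465.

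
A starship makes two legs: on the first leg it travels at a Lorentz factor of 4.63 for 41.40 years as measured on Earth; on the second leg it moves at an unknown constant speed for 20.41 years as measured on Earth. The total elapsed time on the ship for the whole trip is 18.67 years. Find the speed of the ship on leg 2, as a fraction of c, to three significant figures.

Leg 1: γ = 4.63; τ_1 = 41.40/4.630 = 8.942 years.
Leg 2: speed unknown; τ_2 = 20.41/γ_2.
Total proper time: 8.942 + τ_2 = 18.67, so τ_2 = 18.67 − 8.942 = 9.728 years.
γ_2 = 20.41/9.728 = 2.098; β = √(1 − 1/γ²) = √0.7728.

β = 0.879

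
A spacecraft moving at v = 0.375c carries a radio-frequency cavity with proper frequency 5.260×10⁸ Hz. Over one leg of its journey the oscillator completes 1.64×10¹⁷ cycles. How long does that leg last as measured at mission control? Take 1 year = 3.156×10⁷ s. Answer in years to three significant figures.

γ = 1/√(1 − 0.375²) = 1/√0.8594 = 1.079
Proper time for N cycles: τ = N/f = 1.64×10¹⁷/(5.260×10⁸) = 3.118×10⁸ s = 9.879 years.
Lab-frame duration Δt = γτ = 1.079 × 9.879 = 10.66 years.

Δt = 10.7 years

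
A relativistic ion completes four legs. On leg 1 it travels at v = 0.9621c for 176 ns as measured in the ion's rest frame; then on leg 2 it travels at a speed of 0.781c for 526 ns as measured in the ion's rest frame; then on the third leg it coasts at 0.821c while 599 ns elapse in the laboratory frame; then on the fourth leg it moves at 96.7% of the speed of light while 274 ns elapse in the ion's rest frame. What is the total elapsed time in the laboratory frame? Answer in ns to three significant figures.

Δt = 3160 ns

Leg 1: γ = 1/√(1 − 0.9621²) = 1/√0.07436 = 3.667; Δt_1 = 3.667 × 176 = 645.4 ns.
Leg 2: γ = 1/√(1 − 0.781²) = 1/√0.3900 = 1.601; Δt_2 = 1.601 × 526 = 842.2 ns.
Leg 3: 599 ns is already measured in the laboratory frame.
Leg 4: β = 0.967; γ = 1/√(1 − 0.967²) = 1/√0.06491 = 3.925; Δt_4 = 3.925 × 274 = 1075 ns.
Total: 645.4 + 842.2 + 599.0 + 1075 ns.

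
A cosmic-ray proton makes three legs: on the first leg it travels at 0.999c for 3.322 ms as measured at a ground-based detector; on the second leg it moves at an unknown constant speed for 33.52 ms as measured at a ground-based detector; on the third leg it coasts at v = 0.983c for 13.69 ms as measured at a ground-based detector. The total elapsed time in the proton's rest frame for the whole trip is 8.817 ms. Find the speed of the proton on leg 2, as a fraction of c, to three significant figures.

β = 0.983

Leg 1: γ = 1/√(1 − 0.999²) = 1/√0.001999 = 22.37; τ_1 = 3.322/22.37 = 0.1485 ms.
Leg 2: speed unknown; τ_2 = 33.52/γ_2.
Leg 3: γ = 1/√(1 − 0.983²) = 1/√0.03371 = 5.446; τ_3 = 13.69/5.446 = 2.514 ms.
Total proper time: 0.1485 + τ_2 + 2.514 = 8.817, so τ_2 = 8.817 − 2.662 = 6.155 ms.
γ_2 = 33.52/6.155 = 5.446; β = √(1 − 1/γ²) = √0.9663.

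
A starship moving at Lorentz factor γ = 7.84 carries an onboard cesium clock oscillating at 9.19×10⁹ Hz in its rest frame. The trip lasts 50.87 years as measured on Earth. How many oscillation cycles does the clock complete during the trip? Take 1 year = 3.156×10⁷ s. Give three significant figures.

γ = 7.84
The oscillator's own cycle count is N = f × τ where τ is the proper time on the ship. τ = Δt/γ = 50.87/7.840 = 6.489 years = 2.048×10⁸ s.
N = 9.19×10⁹ × 2.048×10⁸ = 1.882×10¹⁸.

N = 1.88×10¹⁸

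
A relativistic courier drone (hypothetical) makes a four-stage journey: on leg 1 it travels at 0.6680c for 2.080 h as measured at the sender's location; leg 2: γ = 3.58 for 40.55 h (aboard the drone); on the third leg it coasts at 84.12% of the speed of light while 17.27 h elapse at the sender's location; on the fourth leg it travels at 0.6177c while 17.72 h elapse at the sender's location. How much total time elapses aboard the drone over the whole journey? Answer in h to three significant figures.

Leg 1: γ = 1/√(1 − 0.6680²) = 1/√0.5538 = 1.344; τ_1 = 2.080/1.344 = 1.548 h.
Leg 2: 40.55 h is already measured aboard the drone.
Leg 3: β = 0.8412; γ = 1/√(1 − 0.8412²) = 1/√0.2924 = 1.849; τ_3 = 17.27/1.849 = 9.338 h.
Leg 4: γ = 1/√(1 − 0.6177²) = 1/√0.6184 = 1.272; τ_4 = 17.72/1.272 = 13.94 h.
Total: 1.548 + 40.55 + 9.338 + 13.94 h.

τ = 65.4 h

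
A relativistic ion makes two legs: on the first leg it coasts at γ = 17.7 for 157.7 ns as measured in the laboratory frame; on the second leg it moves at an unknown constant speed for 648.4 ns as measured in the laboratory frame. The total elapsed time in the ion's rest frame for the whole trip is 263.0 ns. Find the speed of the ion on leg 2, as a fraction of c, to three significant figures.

Leg 1: γ = 17.7; τ_1 = 157.7/17.70 = 8.910 ns.
Leg 2: speed unknown; τ_2 = 648.4/γ_2.
Total proper time: 8.910 + τ_2 = 263.0, so τ_2 = 263.0 − 8.910 = 254.1 ns.
γ_2 = 648.4/254.1 = 2.552; β = √(1 − 1/γ²) = √0.8464.

β = 0.920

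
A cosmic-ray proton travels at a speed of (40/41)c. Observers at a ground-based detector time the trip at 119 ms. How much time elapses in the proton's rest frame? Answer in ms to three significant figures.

τ = 26.1 ms

γ = 1/√(1 − (40/41)²) = 41/9 ≈ 4.556
The interval measured at a ground-based detector is the dilated one; the clock in the proton's rest frame measures the proper time τ = Δt/γ = 119/4.556 ms.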